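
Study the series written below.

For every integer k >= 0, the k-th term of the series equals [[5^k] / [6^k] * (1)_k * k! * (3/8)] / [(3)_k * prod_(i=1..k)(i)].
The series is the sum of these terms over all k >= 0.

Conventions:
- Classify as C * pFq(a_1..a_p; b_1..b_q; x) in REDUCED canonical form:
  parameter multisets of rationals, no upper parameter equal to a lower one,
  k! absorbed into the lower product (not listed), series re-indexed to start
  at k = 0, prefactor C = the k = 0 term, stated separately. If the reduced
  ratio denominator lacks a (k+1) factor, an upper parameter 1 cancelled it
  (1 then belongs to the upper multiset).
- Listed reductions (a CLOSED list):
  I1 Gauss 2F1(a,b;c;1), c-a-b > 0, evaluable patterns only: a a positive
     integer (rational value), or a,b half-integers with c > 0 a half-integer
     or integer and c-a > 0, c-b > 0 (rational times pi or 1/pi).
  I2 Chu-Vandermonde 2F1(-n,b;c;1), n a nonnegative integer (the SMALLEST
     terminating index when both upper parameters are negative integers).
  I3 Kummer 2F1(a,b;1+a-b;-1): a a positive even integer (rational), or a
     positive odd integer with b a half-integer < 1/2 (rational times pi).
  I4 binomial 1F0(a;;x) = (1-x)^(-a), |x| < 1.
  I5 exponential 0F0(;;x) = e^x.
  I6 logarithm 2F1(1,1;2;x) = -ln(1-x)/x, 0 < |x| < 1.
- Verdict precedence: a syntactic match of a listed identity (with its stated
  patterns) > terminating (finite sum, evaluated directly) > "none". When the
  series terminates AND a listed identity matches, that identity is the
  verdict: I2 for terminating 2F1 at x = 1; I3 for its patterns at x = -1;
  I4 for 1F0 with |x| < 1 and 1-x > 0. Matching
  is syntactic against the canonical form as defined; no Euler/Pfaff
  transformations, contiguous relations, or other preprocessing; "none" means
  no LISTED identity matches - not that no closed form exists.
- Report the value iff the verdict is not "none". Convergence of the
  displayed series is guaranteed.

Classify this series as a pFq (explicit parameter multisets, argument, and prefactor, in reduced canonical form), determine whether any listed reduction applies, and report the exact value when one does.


Key step: t_0 being 3/8, the product of the first k integers (C = 3/8) is k!.
Consecutive-term ratio: r(k) = (5/6) * (k+1) (k+1) / [(k+3) (k+1)] ; factor over Q: parameters, x = (5/6), and C = 3/8.

Canonical form: C = 3/8 times 2F1 with upper {1, 1}, lower {3}, x = 5/6. Verdict: none. No listed pattern accepts 2F1(1, 1; 3; 5/6).


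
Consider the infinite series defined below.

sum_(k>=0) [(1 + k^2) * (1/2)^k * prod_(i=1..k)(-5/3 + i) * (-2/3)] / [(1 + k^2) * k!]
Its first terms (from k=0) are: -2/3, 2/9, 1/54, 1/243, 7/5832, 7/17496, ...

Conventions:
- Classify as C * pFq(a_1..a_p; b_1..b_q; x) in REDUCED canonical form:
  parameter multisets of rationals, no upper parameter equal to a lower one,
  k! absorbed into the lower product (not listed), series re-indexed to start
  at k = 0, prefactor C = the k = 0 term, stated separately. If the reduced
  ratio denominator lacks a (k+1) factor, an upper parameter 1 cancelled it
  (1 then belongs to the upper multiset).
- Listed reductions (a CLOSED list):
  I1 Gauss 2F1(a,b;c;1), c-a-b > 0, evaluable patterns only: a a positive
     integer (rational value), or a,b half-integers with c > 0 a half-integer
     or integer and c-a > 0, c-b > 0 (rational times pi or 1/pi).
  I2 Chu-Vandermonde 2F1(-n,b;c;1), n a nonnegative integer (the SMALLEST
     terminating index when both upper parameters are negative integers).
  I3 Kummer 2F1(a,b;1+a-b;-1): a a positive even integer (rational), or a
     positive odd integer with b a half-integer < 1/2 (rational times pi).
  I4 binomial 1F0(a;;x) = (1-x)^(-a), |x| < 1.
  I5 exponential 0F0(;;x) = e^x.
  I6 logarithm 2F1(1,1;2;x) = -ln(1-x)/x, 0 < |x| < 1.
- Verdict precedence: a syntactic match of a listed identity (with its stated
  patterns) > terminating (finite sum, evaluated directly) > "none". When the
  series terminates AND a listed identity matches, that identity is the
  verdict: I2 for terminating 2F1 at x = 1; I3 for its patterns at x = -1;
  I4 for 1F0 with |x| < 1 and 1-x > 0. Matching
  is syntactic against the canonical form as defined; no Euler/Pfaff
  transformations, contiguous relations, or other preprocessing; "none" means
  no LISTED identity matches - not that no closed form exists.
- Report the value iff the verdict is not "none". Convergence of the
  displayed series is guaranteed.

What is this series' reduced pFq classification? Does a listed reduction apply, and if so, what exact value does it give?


Canonical form: C = -2/3 times 1F0 with upper {-2/3}, lower {-}, x = 1/2. Verdict at x = 1/2: binomial (I4) matches (the 1F0 binomial series: exponent 2/3, x = 1/2). Its exact value is (-2/3) * (1/2)^(2/3).

The tell: from the first term -2/3: k^2 + 1 divides numerator and denominator alike; C = -2/3, x = 1/2 after cancelling.
Consecutive-term ratio: r(k) = (1/2) * (k-2/3) / [(k+1)] - poly over poly, x = (1/2) from leading terms; C = -2/3 at k = 0.


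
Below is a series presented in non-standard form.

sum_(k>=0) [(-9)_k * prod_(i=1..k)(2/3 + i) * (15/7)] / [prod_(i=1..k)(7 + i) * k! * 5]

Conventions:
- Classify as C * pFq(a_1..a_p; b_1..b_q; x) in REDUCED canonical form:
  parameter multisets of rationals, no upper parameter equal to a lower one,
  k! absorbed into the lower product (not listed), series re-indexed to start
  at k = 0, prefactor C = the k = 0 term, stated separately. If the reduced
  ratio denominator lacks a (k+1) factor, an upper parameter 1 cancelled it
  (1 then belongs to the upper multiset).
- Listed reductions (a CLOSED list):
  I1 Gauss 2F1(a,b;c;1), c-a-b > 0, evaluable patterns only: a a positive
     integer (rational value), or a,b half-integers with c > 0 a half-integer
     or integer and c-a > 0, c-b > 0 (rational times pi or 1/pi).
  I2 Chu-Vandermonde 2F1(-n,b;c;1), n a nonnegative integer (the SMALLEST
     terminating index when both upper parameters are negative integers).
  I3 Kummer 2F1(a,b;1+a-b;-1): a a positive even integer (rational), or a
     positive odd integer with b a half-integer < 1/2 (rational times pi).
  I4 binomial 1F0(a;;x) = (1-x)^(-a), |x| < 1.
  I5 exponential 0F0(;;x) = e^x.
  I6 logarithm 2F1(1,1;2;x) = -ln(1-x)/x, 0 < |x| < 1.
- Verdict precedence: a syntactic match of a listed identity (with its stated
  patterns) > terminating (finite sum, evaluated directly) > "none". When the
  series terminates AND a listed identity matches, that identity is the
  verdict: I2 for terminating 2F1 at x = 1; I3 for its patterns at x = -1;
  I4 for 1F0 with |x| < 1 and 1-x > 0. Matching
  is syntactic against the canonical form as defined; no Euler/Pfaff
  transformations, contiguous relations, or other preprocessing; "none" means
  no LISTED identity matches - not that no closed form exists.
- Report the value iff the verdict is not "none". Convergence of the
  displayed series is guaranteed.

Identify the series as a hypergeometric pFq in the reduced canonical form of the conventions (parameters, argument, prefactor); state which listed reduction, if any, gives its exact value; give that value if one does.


The series (x = 1) is 2F1: upper {-9, 5/3}, lower {8}, prefactor 3/7. Verdict at x = 1: the Chu-Vandermonde identity I2 matches (terminating 2F1 at x = 1 with n = 9, b = 5/3, c = 8). Its exact value is 79653415/773778096.

The tell: x = 1 and the constant factors (C = 3/7, x = 1) combine into one prefactor.
Step ratio: r(k) = 1 * (k-9) (k+5/3) / [(k+8) (k+1)] - rational in k, leading ratio 1; with t_0 = 3/7, classification follows.


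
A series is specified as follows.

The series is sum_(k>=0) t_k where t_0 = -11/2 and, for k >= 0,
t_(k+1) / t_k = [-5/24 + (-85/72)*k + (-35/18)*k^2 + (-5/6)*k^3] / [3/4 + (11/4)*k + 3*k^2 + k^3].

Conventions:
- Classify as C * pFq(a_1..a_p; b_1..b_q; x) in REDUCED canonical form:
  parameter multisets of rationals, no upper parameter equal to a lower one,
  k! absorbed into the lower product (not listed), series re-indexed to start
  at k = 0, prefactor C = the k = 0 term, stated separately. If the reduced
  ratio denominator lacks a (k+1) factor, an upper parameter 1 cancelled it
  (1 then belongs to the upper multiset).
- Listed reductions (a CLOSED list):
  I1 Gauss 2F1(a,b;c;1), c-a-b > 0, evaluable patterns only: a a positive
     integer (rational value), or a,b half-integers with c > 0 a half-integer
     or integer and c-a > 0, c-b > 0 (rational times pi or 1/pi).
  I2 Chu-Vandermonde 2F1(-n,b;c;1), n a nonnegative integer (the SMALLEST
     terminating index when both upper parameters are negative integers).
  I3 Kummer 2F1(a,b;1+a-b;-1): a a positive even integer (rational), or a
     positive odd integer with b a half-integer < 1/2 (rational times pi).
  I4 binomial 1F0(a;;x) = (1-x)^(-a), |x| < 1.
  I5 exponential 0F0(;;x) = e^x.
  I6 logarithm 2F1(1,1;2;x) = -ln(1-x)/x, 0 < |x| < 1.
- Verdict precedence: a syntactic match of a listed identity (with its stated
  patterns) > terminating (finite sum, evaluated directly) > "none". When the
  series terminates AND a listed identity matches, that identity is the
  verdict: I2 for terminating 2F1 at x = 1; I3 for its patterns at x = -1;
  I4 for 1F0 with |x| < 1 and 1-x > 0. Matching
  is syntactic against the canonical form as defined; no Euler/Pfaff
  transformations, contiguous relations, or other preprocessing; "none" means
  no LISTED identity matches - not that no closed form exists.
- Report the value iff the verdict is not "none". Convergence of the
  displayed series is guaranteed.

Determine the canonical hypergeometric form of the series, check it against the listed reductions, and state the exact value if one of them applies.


Reduced: x = -5/6, 1F0, upper = {1/3}, lower = {-}, C = -11/2. Verdict: the I4 binomial reduction matches (the 1F0 binomial series: exponent -1/3, x = -5/6). Its exact value is (-11/2) * (11/6)^(-1/3).

Structural cue: t_0 being -11/2, the expanded ratio factors over Q; prefactor -11/2, roots give parameters.
Ratio: r(k) = (-5/6) * (k+1/3) / [(k+1)] - rational; roots negated = parameters, x = (-5/6), C = -11/2.


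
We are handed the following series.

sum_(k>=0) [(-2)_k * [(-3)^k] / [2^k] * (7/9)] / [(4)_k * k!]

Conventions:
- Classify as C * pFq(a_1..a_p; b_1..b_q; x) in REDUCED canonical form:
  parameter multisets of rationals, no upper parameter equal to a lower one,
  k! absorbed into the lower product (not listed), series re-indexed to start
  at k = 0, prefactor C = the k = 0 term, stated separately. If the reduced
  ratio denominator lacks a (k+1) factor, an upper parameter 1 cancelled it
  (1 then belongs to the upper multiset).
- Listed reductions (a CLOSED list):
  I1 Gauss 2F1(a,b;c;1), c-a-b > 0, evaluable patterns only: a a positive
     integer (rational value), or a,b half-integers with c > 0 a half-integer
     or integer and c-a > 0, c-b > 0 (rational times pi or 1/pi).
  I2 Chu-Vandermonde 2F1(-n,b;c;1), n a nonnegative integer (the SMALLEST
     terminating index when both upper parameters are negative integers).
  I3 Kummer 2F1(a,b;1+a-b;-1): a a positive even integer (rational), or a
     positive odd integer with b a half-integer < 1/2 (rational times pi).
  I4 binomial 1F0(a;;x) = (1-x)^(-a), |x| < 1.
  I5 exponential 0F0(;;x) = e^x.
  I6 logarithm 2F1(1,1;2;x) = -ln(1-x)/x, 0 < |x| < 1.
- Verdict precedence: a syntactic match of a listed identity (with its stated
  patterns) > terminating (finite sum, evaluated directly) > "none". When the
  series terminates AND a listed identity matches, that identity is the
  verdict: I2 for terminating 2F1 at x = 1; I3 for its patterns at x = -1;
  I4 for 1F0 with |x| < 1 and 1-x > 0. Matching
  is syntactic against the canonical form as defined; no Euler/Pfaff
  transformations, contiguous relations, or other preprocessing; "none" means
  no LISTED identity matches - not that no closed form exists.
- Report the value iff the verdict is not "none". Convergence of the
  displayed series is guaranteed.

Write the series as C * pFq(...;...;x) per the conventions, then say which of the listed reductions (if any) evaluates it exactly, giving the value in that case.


Key observation: with t_0 = 7/9, the two geometric factors (prefactor 7/9) combine into one argument.
Term ratio: r(k) = (-3/2) * (k-2) / [(k+4) (k+1)] - rational in k, leading ratio (-3/2); with t_0 = 7/9, classification follows.

Canonical form: C = 7/9 times 1F1 with upper {-2}, lower {4}, x = -3/2. Verdict: terminating. (-2)_k vanishes past k = 2, leaving a 3-term sum, computed directly. Value: 1043/720.


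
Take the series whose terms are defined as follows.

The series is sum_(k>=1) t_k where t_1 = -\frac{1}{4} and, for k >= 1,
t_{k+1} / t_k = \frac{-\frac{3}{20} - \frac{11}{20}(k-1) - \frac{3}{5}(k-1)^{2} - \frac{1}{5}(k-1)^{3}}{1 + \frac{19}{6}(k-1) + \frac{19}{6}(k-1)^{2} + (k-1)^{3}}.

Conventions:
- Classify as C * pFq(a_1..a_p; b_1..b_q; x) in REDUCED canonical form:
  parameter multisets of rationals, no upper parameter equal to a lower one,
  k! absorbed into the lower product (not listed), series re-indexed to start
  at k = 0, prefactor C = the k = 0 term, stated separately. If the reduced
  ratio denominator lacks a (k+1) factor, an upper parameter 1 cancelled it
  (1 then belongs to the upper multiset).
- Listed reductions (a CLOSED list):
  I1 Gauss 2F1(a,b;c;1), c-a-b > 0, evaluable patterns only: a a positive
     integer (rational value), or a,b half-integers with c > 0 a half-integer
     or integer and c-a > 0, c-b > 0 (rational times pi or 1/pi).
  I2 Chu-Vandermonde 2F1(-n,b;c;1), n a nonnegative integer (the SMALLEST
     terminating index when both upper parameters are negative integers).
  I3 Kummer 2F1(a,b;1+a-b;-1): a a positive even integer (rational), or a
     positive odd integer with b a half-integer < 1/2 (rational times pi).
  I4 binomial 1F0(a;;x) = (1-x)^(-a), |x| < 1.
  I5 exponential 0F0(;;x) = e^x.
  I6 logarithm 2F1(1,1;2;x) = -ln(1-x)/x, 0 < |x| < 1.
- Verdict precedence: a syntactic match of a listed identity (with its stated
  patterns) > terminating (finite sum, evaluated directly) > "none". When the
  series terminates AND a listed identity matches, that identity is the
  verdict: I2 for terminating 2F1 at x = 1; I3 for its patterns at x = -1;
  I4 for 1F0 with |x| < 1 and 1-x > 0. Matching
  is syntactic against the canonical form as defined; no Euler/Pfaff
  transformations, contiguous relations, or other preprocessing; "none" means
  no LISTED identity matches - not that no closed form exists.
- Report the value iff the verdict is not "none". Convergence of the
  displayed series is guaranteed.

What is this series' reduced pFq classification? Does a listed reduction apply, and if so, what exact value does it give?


x = -\frac{1}{5} here; the reduced form reads 2F1, upper {\frac{1}{2}, 1}, lower {\frac{2}{3}}, C = -\frac{1}{4}. Verdict: no listed reduction: x = -\frac{1}{5} and upper {\frac{1}{2}, 1} fail every I1-I6 pattern.

Structural cue: t_0 = -\frac{1}{4} here, and roots of the ratio polynomials (C = -1/4, x = -1/5) are the negated parameters.
Term ratio: r(k) = -\frac{1}{5} * (k+\frac{1}{2}) (k+1) / [(k+\frac{2}{3}) (k+1)] - rational in k, leading ratio -\frac{1}{5}; with t_0 = -\frac{1}{4}, classification follows.


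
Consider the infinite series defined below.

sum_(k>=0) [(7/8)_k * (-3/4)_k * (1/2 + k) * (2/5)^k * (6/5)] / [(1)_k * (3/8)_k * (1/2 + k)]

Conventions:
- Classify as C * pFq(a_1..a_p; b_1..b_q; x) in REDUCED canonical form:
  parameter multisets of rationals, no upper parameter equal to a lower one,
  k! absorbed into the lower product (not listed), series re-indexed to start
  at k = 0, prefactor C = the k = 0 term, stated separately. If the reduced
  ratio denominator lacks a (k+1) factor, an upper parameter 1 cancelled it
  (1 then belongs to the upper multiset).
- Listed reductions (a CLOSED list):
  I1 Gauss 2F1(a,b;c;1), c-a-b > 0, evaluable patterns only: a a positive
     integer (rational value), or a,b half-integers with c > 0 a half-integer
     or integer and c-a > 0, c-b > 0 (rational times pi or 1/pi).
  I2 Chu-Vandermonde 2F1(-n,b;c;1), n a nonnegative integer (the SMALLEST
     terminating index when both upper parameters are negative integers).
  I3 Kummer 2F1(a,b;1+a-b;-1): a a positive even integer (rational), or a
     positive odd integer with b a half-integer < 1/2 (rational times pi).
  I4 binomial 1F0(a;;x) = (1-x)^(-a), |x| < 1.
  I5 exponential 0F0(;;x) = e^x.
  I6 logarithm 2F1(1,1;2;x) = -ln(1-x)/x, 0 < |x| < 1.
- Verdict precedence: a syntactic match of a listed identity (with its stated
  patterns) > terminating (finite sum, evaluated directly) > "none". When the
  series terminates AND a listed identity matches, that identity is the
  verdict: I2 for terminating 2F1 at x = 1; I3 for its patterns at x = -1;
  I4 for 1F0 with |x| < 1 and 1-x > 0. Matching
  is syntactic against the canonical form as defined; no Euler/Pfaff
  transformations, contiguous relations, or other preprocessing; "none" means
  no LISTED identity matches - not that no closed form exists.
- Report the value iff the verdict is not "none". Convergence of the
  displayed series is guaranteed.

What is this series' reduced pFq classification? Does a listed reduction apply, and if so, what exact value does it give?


x = 2/5 here; the reduced form reads 2F1, upper {-3/4, 7/8}, lower {3/8}, C = 6/5. Verdict: none. A 2F1 with upper {-3/4, 7/8} fits none of I1-I6 at x = 2/5; the sum runs forever.

Key observation: t_0 being 6/5, (1)_k (prefactor 6/5) is k! itself.
Adjacent-term ratio: r(k) = (2/5) * (k-3/4) (k+7/8) / [(k+3/8) (k+1)] - rational in k, leading ratio (2/5); with t_0 = 6/5, classification follows.


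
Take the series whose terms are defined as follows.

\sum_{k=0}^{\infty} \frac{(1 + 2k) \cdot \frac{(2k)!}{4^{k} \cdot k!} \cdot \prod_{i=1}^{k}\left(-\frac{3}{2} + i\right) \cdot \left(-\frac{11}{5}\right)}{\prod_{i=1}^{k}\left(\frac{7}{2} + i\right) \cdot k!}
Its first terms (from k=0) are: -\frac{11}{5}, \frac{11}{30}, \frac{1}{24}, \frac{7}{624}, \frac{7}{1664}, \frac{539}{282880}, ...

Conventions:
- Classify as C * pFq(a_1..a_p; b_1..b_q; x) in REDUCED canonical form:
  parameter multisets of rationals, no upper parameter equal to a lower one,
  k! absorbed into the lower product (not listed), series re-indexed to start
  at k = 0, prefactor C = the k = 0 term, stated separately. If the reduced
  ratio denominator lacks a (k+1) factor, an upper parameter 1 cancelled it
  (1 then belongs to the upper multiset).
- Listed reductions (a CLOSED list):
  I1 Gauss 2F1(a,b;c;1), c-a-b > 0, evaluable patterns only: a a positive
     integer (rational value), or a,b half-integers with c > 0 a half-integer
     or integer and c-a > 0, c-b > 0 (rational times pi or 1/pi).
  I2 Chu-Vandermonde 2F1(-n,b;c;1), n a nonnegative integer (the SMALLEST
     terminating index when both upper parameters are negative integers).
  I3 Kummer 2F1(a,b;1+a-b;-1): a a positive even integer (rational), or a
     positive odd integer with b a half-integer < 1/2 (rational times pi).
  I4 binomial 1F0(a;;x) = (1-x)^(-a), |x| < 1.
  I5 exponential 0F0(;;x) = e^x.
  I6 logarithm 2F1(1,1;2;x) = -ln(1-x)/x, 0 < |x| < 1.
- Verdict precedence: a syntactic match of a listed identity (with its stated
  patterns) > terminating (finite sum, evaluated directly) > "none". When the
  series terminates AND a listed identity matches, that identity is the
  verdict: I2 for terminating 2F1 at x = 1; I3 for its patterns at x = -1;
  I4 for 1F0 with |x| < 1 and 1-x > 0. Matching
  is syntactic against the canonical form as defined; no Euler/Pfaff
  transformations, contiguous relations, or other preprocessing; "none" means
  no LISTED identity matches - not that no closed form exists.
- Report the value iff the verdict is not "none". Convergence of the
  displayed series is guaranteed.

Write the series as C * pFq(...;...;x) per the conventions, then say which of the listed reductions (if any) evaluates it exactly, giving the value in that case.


With C = -\frac{11}{5}: the canonical form is 2F1(-\frac{1}{2}, \frac{3}{2}; \frac{9}{2}; 1). Verdict: the half-integer Gauss pattern (I1) fires (x = 1; upper {-\frac{1}{2}, \frac{3}{2}} half-integers, c = \frac{9}{2} in the evaluable pattern). Sum: \left(-\frac{1155}{2048}\right) \cdot \pi.

Structural cue: x = 1 and the (2k+1) factor (C = -11/5) shifts (1/2)_k to (3/2)_k.
Ratio: r(k) = 1 * (k-\frac{1}{2}) (k+\frac{3}{2}) / [(k+\frac{9}{2}) (k+1)] ; factor over Q: parameters, x = 1, and C = -\frac{11}{5}.


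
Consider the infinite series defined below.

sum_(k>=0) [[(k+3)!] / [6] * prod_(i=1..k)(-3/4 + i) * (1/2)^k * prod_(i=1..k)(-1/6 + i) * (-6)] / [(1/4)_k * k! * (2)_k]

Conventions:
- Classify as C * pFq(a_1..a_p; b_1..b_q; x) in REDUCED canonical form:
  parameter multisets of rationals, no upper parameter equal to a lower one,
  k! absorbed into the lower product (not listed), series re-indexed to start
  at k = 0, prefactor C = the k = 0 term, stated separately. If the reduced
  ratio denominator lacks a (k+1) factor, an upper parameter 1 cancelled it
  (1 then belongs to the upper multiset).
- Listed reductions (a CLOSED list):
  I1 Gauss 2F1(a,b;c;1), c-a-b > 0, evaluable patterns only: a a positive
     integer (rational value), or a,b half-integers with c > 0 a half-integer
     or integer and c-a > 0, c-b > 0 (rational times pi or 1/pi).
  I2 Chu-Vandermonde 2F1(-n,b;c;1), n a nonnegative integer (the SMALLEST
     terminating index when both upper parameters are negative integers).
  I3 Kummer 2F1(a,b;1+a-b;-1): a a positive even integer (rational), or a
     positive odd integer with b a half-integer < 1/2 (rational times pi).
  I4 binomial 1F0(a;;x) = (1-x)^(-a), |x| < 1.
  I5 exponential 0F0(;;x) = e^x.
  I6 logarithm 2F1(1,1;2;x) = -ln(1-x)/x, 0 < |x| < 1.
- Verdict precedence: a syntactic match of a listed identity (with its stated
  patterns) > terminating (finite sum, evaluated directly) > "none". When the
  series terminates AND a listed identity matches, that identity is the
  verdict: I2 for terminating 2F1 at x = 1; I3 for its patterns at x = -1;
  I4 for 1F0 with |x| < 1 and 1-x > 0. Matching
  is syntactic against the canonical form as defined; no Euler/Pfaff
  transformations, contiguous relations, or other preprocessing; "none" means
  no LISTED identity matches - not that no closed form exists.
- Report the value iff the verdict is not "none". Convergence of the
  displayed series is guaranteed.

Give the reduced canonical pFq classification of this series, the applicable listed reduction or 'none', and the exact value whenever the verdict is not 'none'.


Canonical form: C = -6 times 2F1 with upper {5/6, 4}, lower {2}, x = 1/2. Verdict: none. No listed pattern accepts 2F1(5/6, 4; 2; 1/2).

Key step: from the first term -6: the factorial ratio (prefactor -6) (k+a-1)!/(a-1)! is a rising factorial (a)_k.
Step ratio: r(k) = (1/2) * (k+5/6) (k+4) / [(k+2) (k+1)] - rational in k. x = (1/2); t_0 = -6; negate the roots.


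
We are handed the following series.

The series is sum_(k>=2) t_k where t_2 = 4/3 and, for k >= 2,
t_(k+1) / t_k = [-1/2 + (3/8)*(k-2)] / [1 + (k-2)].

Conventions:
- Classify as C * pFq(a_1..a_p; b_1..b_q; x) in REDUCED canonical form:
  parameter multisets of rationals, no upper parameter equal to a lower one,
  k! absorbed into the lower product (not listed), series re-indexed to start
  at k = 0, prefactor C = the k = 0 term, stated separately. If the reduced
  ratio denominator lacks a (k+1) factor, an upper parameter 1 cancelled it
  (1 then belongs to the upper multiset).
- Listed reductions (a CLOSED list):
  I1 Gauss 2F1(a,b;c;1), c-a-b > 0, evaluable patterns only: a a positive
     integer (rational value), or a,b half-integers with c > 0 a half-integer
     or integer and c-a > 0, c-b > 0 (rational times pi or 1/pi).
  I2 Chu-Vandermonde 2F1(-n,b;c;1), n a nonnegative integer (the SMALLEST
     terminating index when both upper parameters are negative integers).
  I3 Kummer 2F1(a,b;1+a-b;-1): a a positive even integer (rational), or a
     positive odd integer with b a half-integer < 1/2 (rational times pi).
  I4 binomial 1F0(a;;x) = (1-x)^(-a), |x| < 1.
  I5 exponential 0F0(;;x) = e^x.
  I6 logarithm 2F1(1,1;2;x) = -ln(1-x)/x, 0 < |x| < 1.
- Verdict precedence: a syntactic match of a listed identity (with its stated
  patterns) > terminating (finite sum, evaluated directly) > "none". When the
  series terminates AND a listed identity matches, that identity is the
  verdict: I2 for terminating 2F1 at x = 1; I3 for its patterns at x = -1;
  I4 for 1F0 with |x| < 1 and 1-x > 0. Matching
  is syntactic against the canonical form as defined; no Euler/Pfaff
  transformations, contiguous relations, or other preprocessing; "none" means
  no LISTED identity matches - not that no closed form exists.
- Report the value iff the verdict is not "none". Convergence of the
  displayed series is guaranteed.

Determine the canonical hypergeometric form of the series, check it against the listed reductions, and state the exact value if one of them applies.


The series (x = 3/8) is 1F0: upper {-4/3}, lower {-}, prefactor 4/3. Verdict (x = 3/8): the binomial series (I4) applies (the 1F0 binomial series: exponent 4/3, x = 3/8). Value: (4/3) * (5/8)^(4/3).

Key observation: from the first term 4/3: factor the ratio over Q (C = 4/3, x = 3/8): negated roots = parameters.
Ratio: r(k) = (3/8) * (k-4/3) / [(k+1)] ; factor over Q: parameters, x = (3/8), and C = 4/3.


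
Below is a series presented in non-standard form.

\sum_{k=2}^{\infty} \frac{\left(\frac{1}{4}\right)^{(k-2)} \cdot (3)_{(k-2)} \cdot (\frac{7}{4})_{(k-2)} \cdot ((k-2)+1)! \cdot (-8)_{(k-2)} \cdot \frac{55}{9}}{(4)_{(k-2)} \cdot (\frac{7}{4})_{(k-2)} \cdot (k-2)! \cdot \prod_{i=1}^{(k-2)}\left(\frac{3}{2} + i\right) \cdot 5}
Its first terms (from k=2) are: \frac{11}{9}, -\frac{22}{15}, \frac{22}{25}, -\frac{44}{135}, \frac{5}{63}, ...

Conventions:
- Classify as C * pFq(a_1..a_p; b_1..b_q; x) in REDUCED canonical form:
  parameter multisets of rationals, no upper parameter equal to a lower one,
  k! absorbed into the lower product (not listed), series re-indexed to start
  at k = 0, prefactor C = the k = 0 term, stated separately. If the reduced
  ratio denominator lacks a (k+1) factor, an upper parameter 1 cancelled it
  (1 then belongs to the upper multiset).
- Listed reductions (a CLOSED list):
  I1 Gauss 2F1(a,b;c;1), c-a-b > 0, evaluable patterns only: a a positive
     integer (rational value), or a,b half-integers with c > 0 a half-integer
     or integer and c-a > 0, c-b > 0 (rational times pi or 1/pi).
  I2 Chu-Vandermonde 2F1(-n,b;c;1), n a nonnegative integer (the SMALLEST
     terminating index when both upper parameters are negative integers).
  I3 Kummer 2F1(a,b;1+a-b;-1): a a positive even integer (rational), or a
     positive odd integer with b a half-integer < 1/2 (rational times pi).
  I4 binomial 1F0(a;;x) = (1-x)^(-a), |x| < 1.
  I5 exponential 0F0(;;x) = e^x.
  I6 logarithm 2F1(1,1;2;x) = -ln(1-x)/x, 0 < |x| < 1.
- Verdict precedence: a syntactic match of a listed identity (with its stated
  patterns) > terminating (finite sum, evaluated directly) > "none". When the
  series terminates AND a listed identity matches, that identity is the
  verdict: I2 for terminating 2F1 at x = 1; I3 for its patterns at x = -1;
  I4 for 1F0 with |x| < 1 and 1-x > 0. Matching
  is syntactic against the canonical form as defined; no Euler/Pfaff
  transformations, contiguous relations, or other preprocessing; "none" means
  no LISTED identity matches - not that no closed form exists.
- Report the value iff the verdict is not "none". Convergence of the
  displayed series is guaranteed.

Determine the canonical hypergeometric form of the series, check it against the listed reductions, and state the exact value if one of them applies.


The series (x = \frac{1}{4}) is 3F2: upper {-8, 2, 3}, lower {\frac{5}{2}, 4}, prefactor \frac{11}{9}. Verdict: terminating - no listed pattern fits, but -8 in the upper list cuts the series at k = 8; direct evaluation. Hence: \frac{247111418}{654729075}.

Key step: t_0 being \frac{11}{9}, the constant factors (C = 11/9, x = 1/4) combine into one prefactor.
Adjacent-term ratio: r(k) = \frac{1}{4} * (k-8) (k+2) (k+3) / [(k+\frac{5}{2}) (k+4) (k+1)] - poly over poly, x = \frac{1}{4} from leading terms; C = \frac{11}{9} at k = 0.


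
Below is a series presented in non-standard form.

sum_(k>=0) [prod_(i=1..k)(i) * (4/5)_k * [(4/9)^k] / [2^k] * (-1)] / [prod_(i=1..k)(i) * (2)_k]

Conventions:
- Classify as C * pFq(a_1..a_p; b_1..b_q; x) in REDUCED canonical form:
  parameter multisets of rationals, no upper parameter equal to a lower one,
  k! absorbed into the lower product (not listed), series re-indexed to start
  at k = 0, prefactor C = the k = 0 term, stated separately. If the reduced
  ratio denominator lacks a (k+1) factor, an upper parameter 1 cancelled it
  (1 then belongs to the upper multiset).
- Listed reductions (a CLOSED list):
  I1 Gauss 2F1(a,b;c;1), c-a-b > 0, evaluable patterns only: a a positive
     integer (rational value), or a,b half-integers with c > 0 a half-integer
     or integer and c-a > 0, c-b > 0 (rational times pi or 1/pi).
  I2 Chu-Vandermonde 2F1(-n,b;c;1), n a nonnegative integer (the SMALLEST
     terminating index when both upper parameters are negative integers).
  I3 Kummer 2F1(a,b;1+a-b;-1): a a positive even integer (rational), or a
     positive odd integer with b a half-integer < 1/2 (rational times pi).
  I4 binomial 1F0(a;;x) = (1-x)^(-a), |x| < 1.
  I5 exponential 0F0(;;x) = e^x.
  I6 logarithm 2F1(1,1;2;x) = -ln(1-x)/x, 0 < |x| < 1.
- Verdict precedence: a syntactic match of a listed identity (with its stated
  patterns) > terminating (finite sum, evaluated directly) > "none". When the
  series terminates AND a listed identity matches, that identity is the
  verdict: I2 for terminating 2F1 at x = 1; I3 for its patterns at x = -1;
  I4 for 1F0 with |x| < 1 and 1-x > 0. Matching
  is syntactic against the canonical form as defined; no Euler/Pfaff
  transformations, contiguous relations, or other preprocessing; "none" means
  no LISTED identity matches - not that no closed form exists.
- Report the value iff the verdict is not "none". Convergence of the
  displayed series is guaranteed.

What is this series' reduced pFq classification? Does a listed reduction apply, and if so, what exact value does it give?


With C = -1: the canonical form is 2F1(4/5, 1; 2; 2/9). Verdict: none (x = 2/9): each listed identity misses the multisets {4/5, 1} ; {2}.

Key step: t_0 being -1, the running product (prefactor -1) telescopes to a rising factorial.
Adjacent-term ratio: r(k) = (2/9) * (k+4/5) (k+1) / [(k+2) (k+1)] ; factor over Q: parameters, x = (2/9), and C = -1.


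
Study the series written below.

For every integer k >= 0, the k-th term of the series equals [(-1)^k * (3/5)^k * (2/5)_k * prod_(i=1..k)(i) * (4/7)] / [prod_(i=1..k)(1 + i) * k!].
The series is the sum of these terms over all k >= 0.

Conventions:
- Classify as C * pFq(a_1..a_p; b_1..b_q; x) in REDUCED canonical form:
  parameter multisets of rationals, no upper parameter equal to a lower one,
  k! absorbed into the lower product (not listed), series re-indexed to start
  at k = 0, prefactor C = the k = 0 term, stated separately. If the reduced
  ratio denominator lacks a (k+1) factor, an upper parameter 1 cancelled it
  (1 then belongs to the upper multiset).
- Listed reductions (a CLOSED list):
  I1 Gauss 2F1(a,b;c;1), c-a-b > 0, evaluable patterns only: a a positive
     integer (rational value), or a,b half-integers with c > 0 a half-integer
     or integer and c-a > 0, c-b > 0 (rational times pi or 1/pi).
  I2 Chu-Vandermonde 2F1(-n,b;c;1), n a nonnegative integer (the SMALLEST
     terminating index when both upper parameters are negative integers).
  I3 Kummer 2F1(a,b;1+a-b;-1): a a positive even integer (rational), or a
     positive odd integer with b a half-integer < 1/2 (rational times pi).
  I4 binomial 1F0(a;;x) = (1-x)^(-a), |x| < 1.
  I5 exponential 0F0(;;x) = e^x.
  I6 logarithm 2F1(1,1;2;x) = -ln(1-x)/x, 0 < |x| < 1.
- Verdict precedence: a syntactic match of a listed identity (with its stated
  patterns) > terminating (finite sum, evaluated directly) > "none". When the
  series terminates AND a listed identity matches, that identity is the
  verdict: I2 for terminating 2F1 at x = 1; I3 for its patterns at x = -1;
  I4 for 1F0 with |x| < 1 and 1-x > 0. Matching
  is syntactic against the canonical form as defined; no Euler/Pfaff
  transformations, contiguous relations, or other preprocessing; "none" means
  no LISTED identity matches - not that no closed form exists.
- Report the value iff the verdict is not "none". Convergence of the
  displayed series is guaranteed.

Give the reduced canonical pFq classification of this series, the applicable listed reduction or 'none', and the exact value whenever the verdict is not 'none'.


Prefactor 4/7, argument -3/5: 2F1 with upper {2/5, 1} over lower {2}. Verdict: none - this 2F1 at x = -3/5 matches no listed pattern, and upper {2/5, 1} holds no stopper.

Key observation: from the first term 4/7: the (-1)^k factor (prefactor 4/7) folds into the argument's sign.
Consecutive-term ratio: r(k) = (-3/5) * (k+2/5) (k+1) / [(k+2) (k+1)] - rational in k. x = (-3/5); t_0 = 4/7; negate the roots.


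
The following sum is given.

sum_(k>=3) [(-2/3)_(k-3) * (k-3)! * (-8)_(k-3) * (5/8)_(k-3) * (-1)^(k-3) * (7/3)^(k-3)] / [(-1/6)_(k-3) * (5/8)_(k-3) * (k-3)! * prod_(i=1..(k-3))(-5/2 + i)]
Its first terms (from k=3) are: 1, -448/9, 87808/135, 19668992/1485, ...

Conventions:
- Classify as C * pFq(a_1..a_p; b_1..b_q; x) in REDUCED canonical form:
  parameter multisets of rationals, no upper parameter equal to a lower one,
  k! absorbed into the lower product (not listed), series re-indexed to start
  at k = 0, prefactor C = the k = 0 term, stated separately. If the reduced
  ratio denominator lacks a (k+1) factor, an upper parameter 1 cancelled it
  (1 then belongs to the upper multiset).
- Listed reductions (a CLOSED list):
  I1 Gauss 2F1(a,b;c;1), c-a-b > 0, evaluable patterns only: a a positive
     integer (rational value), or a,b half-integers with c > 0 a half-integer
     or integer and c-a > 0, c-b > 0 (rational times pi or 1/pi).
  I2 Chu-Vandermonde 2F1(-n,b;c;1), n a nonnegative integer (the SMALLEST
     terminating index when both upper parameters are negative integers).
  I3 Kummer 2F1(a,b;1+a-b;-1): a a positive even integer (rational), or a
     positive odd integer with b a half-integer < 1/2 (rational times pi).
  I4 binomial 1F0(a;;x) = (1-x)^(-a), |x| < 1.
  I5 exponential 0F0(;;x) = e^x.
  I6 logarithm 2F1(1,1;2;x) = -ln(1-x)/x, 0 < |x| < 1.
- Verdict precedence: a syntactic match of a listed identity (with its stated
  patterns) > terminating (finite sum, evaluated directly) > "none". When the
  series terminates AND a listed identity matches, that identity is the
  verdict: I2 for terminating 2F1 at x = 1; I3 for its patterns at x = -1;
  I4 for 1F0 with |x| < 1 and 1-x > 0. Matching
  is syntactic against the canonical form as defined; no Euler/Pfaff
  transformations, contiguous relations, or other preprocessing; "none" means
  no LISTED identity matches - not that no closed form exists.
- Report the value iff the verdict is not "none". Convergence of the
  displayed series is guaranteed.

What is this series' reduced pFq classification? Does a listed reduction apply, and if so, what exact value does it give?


Canonical form: C = 1 times 3F2 with upper {-8, -2/3, 1}, lower {-3/2, -1/6}, x = -7/3. Verdict: terminating (-8 upstairs). 9 nonzero terms in all; added directly. Value: 5049954417465981283/3321670347171.

Structural cue: t_0 = 1 here, and the lower running product (prefactor 1) is a rising factorial.
Term ratio: r(k) = (-7/3) * (k-8) (k-2/3) (k+1) / [(k-3/2) (k-1/6) (k+1)] - rational in k. x = (-7/3); t_0 = 1; negate the roots.


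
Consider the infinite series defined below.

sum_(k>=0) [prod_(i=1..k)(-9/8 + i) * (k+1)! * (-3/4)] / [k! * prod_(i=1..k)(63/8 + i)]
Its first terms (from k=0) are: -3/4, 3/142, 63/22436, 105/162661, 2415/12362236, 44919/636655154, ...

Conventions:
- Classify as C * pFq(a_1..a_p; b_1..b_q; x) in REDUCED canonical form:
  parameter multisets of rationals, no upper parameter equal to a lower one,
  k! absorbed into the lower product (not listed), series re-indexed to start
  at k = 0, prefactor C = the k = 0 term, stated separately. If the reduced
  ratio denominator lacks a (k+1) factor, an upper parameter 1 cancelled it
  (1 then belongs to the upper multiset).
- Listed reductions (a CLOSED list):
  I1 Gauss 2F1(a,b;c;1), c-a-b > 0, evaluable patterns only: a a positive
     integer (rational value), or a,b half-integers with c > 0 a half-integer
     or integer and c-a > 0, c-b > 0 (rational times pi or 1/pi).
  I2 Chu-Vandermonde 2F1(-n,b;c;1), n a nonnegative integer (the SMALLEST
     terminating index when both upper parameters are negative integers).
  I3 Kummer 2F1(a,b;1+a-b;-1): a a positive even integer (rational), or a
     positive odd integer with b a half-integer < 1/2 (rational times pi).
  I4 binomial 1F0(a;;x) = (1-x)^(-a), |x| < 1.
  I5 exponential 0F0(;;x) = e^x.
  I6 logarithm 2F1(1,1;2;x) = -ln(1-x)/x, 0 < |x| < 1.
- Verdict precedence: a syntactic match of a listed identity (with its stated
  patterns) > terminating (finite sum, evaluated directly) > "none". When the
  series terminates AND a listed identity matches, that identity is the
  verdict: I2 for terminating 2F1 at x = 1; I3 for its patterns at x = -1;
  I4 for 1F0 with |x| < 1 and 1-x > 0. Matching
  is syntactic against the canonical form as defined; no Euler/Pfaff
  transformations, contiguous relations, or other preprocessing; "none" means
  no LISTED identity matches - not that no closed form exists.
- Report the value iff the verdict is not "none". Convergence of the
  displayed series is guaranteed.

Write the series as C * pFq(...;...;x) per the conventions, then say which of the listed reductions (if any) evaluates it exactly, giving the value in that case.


Reduced: x = 1, 2F1, upper = {-1/8, 2}, lower = {71/8}, C = -3/4. Verdict: Gauss (I1, integer-parameter pattern) applies (x = 1: the Gamma ratio telescopes since c-a-b = 7 > 0 and a = 2 in Z>0). Exact value: -1485/2048.

First insight: with t_0 = -3/4, the running product (prefactor -3/4) telescopes to a rising factorial.
Term ratio: r(k) = 1 * (k-1/8) (k+2) / [(k+71/8) (k+1)] - rational in k, leading ratio 1; with t_0 = -3/4, classification follows.


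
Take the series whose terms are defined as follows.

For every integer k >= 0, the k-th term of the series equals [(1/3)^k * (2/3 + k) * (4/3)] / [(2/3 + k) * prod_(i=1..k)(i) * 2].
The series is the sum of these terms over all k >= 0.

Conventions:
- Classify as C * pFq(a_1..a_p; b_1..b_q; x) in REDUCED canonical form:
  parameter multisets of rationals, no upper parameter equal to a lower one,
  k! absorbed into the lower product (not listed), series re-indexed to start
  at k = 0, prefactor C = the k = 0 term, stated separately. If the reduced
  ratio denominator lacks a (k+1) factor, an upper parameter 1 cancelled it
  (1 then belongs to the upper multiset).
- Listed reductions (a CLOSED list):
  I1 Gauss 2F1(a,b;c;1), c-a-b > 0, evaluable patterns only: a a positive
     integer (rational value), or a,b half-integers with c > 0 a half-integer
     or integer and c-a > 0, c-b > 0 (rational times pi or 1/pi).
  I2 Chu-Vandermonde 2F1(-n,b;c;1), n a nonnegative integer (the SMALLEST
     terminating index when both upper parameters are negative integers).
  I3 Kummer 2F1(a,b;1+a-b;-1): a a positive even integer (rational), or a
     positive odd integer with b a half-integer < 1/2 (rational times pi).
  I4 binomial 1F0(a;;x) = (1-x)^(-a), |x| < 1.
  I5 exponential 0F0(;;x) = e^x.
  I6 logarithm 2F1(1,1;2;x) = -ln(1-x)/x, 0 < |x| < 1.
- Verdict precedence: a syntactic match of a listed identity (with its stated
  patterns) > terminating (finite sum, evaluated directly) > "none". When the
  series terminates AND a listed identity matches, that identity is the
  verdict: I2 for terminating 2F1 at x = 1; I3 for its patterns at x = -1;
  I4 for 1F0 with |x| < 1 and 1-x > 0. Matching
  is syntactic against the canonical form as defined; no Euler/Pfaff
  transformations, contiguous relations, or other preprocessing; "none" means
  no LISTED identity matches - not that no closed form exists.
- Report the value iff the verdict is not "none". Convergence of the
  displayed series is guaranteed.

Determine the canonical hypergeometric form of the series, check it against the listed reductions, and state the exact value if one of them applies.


With C = 2/3: the canonical form is 0F0(-; -; 1/3). Verdict: this is the I5 exponential reduction (the 0F0 exponential series at x = 1/3). Value: (2/3) * e^(1/3).

First insight: x = (1/3) and the product of the first k integers (C = 2/3) is k!.
Ratio: r(k) = (1/3) * 1 / [(k+1)] - rational in k, leading ratio (1/3); with t_0 = 2/3, classification follows.
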